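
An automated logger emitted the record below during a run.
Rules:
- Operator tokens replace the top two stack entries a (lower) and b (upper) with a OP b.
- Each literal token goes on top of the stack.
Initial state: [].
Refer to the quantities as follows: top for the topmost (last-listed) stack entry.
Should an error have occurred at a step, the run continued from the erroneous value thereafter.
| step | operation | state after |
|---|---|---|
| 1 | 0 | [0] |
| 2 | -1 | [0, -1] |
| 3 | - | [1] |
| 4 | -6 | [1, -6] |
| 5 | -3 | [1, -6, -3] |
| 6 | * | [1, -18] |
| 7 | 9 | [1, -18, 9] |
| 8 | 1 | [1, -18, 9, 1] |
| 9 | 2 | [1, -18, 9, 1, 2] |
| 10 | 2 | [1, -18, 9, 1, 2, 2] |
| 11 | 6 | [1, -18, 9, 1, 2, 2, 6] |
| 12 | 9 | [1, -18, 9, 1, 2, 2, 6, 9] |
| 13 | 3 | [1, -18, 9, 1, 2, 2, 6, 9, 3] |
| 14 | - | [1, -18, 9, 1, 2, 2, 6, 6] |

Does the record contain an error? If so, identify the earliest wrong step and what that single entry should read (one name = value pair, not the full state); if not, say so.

step 1: push 0: top = 0 -> in agreement
step 2: push -1: top = -1 -> agrees with the record
step 3: 0 - -1 = 1 -> no discrepancy
step 4: push -6: top = -6 -> consistent with the record
step 5: push -3: top = -3 -> confirmed correct
step 6: -6 * -3 = 18 -> the recorded entry deviates here
First deviation found at step 6; the corrected entry is top = 18.

step 6, top = 18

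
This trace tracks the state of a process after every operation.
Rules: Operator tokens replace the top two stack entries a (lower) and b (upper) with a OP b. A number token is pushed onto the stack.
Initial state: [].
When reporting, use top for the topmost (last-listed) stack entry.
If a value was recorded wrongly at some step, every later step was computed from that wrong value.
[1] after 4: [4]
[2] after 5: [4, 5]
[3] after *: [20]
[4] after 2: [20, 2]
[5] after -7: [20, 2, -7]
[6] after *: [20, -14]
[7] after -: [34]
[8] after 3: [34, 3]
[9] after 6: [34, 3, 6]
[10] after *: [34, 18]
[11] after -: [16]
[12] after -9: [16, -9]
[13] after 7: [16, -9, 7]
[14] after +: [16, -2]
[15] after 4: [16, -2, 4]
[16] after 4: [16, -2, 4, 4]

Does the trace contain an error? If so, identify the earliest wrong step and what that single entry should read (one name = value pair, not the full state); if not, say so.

no error

Step 1: push 4: top = 4 — in agreement.
Step 2: push 5: top = 5 — same as recorded.
Step 3: 4 * 5 = 20 — checks out.
Step 4: push 2: top = 2 — exactly as logged.
Step 5: push -7: top = -7 — consistent with the trace.
Step 6: 2 * -7 = -14 — consistent with the trace.
Step 7: 20 - -14 = 34 — checks out.
Step 8: push 3: top = 3 — checks out.
Step 9: push 6: top = 6 — checks out.
Step 10: 3 * 6 = 18 — matches.
Step 11: 34 - 18 = 16 — agrees with the trace.
Step 12: push -9: top = -9 — exactly as logged.
Step 13: push 7: top = 7 — consistent with the trace.
Step 14: -9 + 7 = -2 — checks out.
Step 15: push 4: top = 4 — no discrepancy.
Step 16: push 4: top = 4 — in agreement.
Nothing is out of place; the run is error-free.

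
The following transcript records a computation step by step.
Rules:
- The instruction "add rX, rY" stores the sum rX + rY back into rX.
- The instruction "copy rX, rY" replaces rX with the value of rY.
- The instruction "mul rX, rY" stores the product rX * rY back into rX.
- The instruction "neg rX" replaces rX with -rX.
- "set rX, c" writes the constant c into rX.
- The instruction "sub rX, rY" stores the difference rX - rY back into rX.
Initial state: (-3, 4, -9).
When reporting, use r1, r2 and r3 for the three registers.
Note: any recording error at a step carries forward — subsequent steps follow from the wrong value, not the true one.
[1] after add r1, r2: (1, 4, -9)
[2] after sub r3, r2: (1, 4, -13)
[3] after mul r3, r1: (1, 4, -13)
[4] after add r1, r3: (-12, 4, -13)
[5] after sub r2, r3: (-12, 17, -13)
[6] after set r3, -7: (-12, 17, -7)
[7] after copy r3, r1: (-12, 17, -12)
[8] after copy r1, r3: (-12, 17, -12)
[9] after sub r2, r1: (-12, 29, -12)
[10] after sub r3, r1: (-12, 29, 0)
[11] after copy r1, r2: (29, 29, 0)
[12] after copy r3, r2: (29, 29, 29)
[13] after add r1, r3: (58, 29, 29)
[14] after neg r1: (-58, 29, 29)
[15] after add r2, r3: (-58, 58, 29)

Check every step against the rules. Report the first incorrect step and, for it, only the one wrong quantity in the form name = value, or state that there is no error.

Recomputing the run from the initial state:
step 1: r1 = 1, r2 = 4, r3 = -9
step 2: r1 = 1, r2 = 4, r3 = -13
step 3: r1 = 1, r2 = 4, r3 = -13
step 4: r1 = -12, r2 = 4, r3 = -13
step 5: r1 = -12, r2 = 17, r3 = -13
step 6: r1 = -12, r2 = 17, r3 = -7
step 7: r1 = -12, r2 = 17, r3 = -12
step 8: r1 = -12, r2 = 17, r3 = -12
step 9: r1 = -12, r2 = 29, r3 = -12
step 10: r1 = -12, r2 = 29, r3 = 0
step 11: r1 = 29, r2 = 29, r3 = 0
step 12: r1 = 29, r2 = 29, r3 = 29
step 13: r1 = 58, r2 = 29, r3 = 29
step 14: r1 = -58, r2 = 29, r3 = 29
step 15: r1 = -58, r2 = 58, r3 = 29
This matches the transcript at every step.

no error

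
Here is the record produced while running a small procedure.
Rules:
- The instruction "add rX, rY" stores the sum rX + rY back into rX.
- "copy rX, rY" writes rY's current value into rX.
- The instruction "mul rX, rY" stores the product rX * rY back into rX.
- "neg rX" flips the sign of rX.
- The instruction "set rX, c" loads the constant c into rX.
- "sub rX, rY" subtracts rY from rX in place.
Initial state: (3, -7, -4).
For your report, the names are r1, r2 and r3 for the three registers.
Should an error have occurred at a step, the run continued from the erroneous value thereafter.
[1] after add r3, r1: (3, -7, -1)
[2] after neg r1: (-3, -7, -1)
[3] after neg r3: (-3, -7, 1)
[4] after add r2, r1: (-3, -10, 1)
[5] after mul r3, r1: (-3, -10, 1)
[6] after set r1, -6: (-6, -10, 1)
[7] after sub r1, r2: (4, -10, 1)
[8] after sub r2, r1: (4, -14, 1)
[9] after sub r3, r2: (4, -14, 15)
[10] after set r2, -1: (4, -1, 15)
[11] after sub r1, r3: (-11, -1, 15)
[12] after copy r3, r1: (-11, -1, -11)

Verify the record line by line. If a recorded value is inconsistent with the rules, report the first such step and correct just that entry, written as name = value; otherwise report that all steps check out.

step 5, r3 = -3

1. r3 = -4 + 3 = -1 (exactly as logged)
2. r1 = -(3) = -3 (consistent with the record)
3. r3 = -(-1) = 1 (matches)
4. r2 = -7 + -3 = -10 (exactly as logged)
5. r3 = 1 * -3 = -3 (the record has a different value)
The earliest wrong entry is at step 5: it should read r3 = -3.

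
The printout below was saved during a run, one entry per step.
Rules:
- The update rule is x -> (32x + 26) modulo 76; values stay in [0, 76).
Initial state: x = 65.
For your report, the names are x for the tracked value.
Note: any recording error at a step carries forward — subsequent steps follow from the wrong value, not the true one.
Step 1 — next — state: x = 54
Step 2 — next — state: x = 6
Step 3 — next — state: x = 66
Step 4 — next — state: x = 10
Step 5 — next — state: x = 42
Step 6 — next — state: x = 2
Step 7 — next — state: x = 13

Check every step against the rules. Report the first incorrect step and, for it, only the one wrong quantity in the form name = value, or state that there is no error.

step 7, x = 14

Step 1: x = (32*65 + 26) mod 76 = 54 — matches.
Step 2: x = (32*54 + 26) mod 76 = 6 — exactly as logged.
Step 3: x = (32*6 + 26) mod 76 = 66 — checks out.
Step 4: x = (32*66 + 26) mod 76 = 10 — matches.
Step 5: x = (32*10 + 26) mod 76 = 42 — no discrepancy.
Step 6: x = (32*42 + 26) mod 76 = 2 — in agreement.
Step 7: x = (32*2 + 26) mod 76 = 14 — the printout has a different value.
The audit stops at step 7: the recorded entry is wrong and should be x = 14.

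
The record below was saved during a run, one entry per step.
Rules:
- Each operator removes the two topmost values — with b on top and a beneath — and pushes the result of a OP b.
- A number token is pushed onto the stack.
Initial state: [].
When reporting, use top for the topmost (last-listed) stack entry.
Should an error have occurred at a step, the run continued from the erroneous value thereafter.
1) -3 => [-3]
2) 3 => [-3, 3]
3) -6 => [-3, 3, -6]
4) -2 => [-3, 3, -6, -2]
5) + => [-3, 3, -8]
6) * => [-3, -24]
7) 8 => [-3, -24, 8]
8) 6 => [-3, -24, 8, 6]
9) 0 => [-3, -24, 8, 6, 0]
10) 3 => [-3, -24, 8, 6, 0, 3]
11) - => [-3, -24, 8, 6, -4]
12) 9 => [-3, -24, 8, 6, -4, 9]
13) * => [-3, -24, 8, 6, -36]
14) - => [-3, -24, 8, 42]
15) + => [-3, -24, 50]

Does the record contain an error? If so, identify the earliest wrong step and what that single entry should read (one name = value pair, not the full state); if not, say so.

Recomputing the run from the initial state:
step 1: [-3]
step 2: [-3, 3]
step 3: [-3, 3, -6]
step 4: [-3, 3, -6, -2]
step 5: [-3, 3, -8]
step 6: [-3, -24]
step 7: [-3, -24, 8]
step 8: [-3, -24, 8, 6]
step 9: [-3, -24, 8, 6, 0]
step 10: [-3, -24, 8, 6, 0, 3]
step 11: [-3, -24, 8, 6, -3]
step 12: [-3, -24, 8, 6, -3, 9]
step 13: [-3, -24, 8, 6, -27]
step 14: [-3, -24, 8, 33]
step 15: [-3, -24, 41]
The first disagreement with the record is at step 11, where the value should be top = -3.

step 11, top = -3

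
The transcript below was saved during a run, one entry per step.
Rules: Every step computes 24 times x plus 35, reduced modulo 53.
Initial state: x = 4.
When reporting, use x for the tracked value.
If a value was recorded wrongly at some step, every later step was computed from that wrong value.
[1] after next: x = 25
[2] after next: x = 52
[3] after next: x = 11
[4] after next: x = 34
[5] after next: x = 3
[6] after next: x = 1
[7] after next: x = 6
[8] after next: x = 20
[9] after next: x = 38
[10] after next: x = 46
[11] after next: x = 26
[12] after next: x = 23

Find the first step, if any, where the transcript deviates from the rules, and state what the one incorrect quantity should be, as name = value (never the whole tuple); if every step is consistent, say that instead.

Step 1: x = (24*4 + 35) mod 53 = 25 — consistent with the transcript.
Step 2: x = (24*25 + 35) mod 53 = 52 — consistent with the transcript.
Step 3: x = (24*52 + 35) mod 53 = 11 — no discrepancy.
Step 4: x = (24*11 + 35) mod 53 = 34 — agrees with the transcript.
Step 5: x = (24*34 + 35) mod 53 = 3 — no discrepancy.
Step 6: x = (24*3 + 35) mod 53 = 1 — agrees with the transcript.
Step 7: x = (24*1 + 35) mod 53 = 6 — verified.
Step 8: x = (24*6 + 35) mod 53 = 20 — verified.
Step 9: x = (24*20 + 35) mod 53 = 38 — consistent with the transcript.
Step 10: x = (24*38 + 35) mod 53 = 46 — confirmed correct.
Step 11: x = (24*46 + 35) mod 53 = 26 — confirmed correct.
Step 12: x = (24*26 + 35) mod 53 = 23 — checks out.
Nothing is out of place; the run is error-free.

no error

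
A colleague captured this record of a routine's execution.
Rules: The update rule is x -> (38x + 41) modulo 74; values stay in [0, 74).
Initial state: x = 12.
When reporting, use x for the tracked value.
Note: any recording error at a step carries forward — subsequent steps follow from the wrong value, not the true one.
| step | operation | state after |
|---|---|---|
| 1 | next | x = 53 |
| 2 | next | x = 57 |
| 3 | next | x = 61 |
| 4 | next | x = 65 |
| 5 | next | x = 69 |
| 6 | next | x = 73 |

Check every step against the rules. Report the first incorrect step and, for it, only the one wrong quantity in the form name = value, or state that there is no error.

no error

Recomputing the run from the initial state:
step 1: x = 53
step 2: x = 57
step 3: x = 61
step 4: x = 65
step 5: x = 69
step 6: x = 73
This matches the record at every step.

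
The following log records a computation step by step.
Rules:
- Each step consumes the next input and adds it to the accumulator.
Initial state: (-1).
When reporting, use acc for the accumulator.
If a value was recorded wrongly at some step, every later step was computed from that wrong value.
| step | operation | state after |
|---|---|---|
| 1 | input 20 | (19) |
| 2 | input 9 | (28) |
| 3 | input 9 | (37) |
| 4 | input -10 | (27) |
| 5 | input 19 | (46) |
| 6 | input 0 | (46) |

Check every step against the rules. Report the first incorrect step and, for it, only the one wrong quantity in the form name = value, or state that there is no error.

no error

Recomputing the run from the initial state:
step 1: acc = 19
step 2: acc = 28
step 3: acc = 37
step 4: acc = 27
step 5: acc = 46
step 6: acc = 46
This matches the log at every step.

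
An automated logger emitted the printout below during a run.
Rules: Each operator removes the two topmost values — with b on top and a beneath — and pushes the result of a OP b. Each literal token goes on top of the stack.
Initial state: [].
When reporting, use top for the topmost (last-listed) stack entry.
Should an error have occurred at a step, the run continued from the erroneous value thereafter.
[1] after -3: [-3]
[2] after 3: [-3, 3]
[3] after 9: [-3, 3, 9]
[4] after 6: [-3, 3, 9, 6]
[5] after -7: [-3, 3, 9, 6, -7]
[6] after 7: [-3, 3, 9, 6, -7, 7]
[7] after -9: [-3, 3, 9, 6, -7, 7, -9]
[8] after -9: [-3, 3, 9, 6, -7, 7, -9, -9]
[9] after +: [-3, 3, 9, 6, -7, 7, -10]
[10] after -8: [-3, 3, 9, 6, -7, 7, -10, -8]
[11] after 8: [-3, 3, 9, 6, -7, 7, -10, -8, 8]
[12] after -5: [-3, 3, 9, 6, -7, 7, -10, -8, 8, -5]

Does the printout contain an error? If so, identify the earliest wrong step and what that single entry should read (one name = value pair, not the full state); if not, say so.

Step 1: push -3: top = -3 — in agreement.
Step 2: push 3: top = 3 — checks out.
Step 3: push 9: top = 9 — confirmed correct.
Step 4: push 6: top = 6 — exactly as logged.
Step 5: push -7: top = -7 — same as recorded.
Step 6: push 7: top = 7 — checks out.
Step 7: push -9: top = -9 — checks out.
Step 8: push -9: top = -9 — checks out.
Step 9: -9 + -9 = -18 — the printout disagrees here.
Step 9 is the first one off; corrected, top = -18.

step 9, top = -18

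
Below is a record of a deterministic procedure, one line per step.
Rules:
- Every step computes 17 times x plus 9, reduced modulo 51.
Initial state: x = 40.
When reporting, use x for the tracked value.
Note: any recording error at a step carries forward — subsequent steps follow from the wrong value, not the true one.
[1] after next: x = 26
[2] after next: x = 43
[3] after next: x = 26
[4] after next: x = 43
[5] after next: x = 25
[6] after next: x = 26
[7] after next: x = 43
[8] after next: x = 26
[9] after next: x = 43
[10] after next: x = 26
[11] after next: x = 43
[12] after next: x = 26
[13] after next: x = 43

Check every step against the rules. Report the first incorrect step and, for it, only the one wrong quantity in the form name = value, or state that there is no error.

step 5, x = 26

Recomputing the run from the initial state:
step 1: x = 26
step 2: x = 43
step 3: x = 26
step 4: x = 43
step 5: x = 26
step 6: x = 43
step 7: x = 26
step 8: x = 43
step 9: x = 26
step 10: x = 43
step 11: x = 26
step 12: x = 43
step 13: x = 26
The first disagreement with the record is at step 5, where the value should be x = 26.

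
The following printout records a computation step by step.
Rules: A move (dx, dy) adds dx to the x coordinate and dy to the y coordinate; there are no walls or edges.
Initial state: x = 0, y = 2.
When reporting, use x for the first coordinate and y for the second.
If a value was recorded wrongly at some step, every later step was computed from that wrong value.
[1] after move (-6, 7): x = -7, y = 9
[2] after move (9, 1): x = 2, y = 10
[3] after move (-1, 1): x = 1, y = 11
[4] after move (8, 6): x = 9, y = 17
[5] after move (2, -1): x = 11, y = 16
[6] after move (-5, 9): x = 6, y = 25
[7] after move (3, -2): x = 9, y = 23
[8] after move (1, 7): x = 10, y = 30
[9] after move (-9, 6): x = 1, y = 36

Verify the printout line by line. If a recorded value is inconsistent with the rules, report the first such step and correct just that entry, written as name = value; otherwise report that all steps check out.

Recomputing the run from the initial state:
step 1: x = -6, y = 9
step 2: x = 3, y = 10
step 3: x = 2, y = 11
step 4: x = 10, y = 17
step 5: x = 12, y = 16
step 6: x = 7, y = 25
step 7: x = 10, y = 23
step 8: x = 11, y = 30
step 9: x = 2, y = 36
The first disagreement with the printout is at step 1, where the value should be x = -6.

step 1, x = -6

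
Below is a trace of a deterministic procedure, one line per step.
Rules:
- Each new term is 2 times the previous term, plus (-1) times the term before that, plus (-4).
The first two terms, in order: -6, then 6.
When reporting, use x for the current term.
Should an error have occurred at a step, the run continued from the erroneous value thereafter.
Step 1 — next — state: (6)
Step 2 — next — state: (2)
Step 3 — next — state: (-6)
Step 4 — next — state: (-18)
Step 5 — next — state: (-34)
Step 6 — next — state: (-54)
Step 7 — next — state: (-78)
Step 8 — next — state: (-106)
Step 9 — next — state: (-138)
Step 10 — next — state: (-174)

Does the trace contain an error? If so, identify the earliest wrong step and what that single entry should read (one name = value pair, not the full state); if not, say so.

Step 1: x = 2*(6) + (-1)*(-6) + (-4) = 14 — the entry is off here.
So the first discrepancy is step 1, where the right value is x = 14.

step 1, x = 14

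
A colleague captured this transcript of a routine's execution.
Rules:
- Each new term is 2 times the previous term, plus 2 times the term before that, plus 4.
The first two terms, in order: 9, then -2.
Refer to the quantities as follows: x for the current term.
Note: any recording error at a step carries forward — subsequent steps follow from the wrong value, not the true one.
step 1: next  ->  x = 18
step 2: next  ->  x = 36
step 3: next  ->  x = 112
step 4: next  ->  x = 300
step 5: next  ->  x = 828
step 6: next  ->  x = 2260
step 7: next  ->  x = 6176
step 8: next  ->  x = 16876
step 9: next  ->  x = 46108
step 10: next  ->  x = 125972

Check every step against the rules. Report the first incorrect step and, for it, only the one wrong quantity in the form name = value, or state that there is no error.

step 1: x = 2*(-2) + (2)*(9) + (4) = 18 -> checks out
step 2: x = 2*(18) + (2)*(-2) + (4) = 36 -> verified
step 3: x = 2*(36) + (2)*(18) + (4) = 112 -> verified
step 4: x = 2*(112) + (2)*(36) + (4) = 300 -> no discrepancy
step 5: x = 2*(300) + (2)*(112) + (4) = 828 -> checks out
step 6: x = 2*(828) + (2)*(300) + (4) = 2260 -> in agreement
step 7: x = 2*(2260) + (2)*(828) + (4) = 6180 -> the transcript disagrees here
Conclusion: step 7 carries the first error; the entry should be x = 6180.

step 7, x = 6180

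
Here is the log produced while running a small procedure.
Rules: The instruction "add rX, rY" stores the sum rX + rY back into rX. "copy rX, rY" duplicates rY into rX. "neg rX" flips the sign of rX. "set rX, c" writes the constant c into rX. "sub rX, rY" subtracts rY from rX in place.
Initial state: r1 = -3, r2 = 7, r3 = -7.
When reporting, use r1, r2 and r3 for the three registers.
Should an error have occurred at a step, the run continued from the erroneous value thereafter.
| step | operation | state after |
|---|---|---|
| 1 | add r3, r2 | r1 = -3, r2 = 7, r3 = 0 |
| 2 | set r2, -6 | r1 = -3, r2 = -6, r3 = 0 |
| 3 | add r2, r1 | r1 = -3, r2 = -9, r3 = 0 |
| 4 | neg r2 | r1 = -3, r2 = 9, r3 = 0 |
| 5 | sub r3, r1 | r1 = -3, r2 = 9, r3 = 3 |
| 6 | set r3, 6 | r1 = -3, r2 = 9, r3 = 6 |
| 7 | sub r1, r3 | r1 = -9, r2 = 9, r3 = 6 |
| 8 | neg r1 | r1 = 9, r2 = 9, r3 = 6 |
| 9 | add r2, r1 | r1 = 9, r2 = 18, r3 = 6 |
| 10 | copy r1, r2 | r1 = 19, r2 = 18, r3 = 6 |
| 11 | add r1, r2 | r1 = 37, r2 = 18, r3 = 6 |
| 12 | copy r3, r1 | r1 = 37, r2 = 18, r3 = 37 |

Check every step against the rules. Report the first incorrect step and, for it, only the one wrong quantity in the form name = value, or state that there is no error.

Recomputing the run from the initial state:
step 1: r1 = -3, r2 = 7, r3 = 0
step 2: r1 = -3, r2 = -6, r3 = 0
step 3: r1 = -3, r2 = -9, r3 = 0
step 4: r1 = -3, r2 = 9, r3 = 0
step 5: r1 = -3, r2 = 9, r3 = 3
step 6: r1 = -3, r2 = 9, r3 = 6
step 7: r1 = -9, r2 = 9, r3 = 6
step 8: r1 = 9, r2 = 9, r3 = 6
step 9: r1 = 9, r2 = 18, r3 = 6
step 10: r1 = 18, r2 = 18, r3 = 6
step 11: r1 = 36, r2 = 18, r3 = 6
step 12: r1 = 36, r2 = 18, r3 = 36
The first disagreement with the log is at step 10, where the value should be r1 = 18.

step 10, r1 = 18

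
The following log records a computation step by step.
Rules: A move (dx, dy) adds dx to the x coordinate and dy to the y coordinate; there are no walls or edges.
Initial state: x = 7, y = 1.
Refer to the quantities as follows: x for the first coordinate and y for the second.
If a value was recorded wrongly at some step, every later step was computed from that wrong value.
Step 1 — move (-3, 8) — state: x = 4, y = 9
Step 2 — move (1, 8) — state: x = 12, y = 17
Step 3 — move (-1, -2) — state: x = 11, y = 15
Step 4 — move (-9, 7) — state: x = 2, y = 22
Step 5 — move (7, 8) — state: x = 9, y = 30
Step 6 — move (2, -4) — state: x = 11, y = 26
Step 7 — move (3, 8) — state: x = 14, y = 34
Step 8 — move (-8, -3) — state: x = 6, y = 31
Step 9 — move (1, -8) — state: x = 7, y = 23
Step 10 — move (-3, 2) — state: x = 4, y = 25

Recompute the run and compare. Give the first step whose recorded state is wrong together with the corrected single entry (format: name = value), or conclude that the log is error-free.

step 2, x = 5

Recomputing the run from the initial state:
step 1: x = 4, y = 9
step 2: x = 5, y = 17
step 3: x = 4, y = 15
step 4: x = -5, y = 22
step 5: x = 2, y = 30
step 6: x = 4, y = 26
step 7: x = 7, y = 34
step 8: x = -1, y = 31
step 9: x = 0, y = 23
step 10: x = -3, y = 25
The first disagreement with the log is at step 2, where the value should be x = 5.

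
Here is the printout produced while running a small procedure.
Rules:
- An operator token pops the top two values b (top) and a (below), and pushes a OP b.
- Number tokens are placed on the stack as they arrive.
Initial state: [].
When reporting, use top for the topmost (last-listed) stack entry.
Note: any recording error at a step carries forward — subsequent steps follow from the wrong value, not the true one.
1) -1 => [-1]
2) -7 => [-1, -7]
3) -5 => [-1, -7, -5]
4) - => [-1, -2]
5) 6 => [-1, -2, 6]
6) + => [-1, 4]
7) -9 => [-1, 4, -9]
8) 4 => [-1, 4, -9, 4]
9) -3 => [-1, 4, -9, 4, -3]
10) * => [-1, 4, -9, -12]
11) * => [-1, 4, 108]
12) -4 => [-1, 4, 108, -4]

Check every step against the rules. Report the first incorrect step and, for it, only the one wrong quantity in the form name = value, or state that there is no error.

no error

Recomputing the run from the initial state:
step 1: [-1]
step 2: [-1, -7]
step 3: [-1, -7, -5]
step 4: [-1, -2]
step 5: [-1, -2, 6]
step 6: [-1, 4]
step 7: [-1, 4, -9]
step 8: [-1, 4, -9, 4]
step 9: [-1, 4, -9, 4, -3]
step 10: [-1, 4, -9, -12]
step 11: [-1, 4, 108]
step 12: [-1, 4, 108, -4]
This matches the printout at every step.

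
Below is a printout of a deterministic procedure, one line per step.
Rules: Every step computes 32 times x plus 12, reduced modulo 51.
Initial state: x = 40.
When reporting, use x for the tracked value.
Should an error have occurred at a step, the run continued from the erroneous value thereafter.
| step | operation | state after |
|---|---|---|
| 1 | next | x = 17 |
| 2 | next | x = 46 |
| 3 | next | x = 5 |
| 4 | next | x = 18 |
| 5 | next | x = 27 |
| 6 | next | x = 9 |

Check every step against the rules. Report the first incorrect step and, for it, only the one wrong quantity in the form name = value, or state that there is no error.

Recomputing the run from the initial state:
step 1: x = 17
step 2: x = 46
step 3: x = 5
step 4: x = 19
step 5: x = 8
step 6: x = 13
The first disagreement with the printout is at step 4, where the value should be x = 19.

step 4, x = 19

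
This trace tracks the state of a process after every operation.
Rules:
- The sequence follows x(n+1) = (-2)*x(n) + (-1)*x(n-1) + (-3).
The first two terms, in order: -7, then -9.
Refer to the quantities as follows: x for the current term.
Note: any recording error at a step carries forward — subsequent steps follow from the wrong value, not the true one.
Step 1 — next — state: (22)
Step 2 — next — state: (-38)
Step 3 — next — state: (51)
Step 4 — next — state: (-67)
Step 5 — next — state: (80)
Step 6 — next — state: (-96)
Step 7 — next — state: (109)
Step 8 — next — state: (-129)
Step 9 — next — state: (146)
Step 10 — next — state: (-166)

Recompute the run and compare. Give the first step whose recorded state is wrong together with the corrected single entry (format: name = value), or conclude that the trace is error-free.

step 8, x = -125

1. x = -2*(-9) + (-1)*(-7) + (-3) = 22 (confirmed correct)
2. x = -2*(22) + (-1)*(-9) + (-3) = -38 (in agreement)
3. x = -2*(-38) + (-1)*(22) + (-3) = 51 (consistent with the trace)
4. x = -2*(51) + (-1)*(-38) + (-3) = -67 (in agreement)
5. x = -2*(-67) + (-1)*(51) + (-3) = 80 (exactly as logged)
6. x = -2*(80) + (-1)*(-67) + (-3) = -96 (matches)
7. x = -2*(-96) + (-1)*(80) + (-3) = 109 (consistent with the trace)
8. x = -2*(109) + (-1)*(-96) + (-3) = -125 (this is not what the trace shows)
That makes step 8 the first incorrect line — x = -125 is what it should show.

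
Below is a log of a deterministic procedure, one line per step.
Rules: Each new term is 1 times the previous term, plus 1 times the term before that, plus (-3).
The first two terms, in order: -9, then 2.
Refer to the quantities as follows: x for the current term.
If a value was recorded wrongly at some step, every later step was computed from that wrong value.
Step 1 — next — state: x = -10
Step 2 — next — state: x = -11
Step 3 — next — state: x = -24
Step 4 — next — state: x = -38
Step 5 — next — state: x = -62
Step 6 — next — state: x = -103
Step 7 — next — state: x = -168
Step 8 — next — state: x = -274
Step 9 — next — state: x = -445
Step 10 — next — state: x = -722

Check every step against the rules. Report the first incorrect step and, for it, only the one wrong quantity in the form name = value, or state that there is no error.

step 5, x = -65

Recomputing the run from the initial state:
step 1: x = -10
step 2: x = -11
step 3: x = -24
step 4: x = -38
step 5: x = -65
step 6: x = -106
step 7: x = -174
step 8: x = -283
step 9: x = -460
step 10: x = -746
The first disagreement with the log is at step 5, where the value should be x = -65.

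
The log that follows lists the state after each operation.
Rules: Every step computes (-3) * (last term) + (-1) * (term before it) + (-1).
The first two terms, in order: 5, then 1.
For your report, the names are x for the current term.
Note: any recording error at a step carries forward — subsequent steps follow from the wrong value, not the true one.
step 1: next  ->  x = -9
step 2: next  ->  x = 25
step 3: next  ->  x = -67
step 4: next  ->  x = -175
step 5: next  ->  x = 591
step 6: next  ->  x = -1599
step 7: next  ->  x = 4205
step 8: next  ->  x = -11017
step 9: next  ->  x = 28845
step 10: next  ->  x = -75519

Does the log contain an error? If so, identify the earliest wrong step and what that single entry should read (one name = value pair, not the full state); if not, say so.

step 4, x = 175

Step 1: x = -3*(1) + (-1)*(5) + (-1) = -9 — verified.
Step 2: x = -3*(-9) + (-1)*(1) + (-1) = 25 — matches.
Step 3: x = -3*(25) + (-1)*(-9) + (-1) = -67 — matches.
Step 4: x = -3*(-67) + (-1)*(25) + (-1) = 175 — the log has a different value.
First deviation found at step 4; the corrected entry is x = 175.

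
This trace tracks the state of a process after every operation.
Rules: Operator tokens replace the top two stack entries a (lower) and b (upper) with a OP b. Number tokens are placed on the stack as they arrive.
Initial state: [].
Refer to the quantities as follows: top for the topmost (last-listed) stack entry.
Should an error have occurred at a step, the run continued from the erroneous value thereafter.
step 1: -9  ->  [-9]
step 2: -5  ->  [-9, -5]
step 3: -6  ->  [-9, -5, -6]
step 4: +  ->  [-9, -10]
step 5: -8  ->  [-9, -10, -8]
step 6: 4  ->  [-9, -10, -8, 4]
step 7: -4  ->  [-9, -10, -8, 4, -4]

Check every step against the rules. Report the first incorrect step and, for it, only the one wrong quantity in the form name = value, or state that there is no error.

step 4, top = -11

Recomputing the run from the initial state:
step 1: [-9]
step 2: [-9, -5]
step 3: [-9, -5, -6]
step 4: [-9, -11]
step 5: [-9, -11, -8]
step 6: [-9, -11, -8, 4]
step 7: [-9, -11, -8, 4, -4]
The first disagreement with the trace is at step 4, where the value should be top = -11.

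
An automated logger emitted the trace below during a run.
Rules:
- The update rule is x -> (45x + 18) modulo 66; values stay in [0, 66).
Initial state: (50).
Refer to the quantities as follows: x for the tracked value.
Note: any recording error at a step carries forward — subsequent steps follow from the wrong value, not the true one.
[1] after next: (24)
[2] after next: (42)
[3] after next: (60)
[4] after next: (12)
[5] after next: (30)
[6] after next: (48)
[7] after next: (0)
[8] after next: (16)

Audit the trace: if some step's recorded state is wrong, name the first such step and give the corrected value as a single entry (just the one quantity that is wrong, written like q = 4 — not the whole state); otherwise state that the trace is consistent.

step 8, x = 18

Step 1: x = (45*50 + 18) mod 66 = 24 — exactly as logged.
Step 2: x = (45*24 + 18) mod 66 = 42 — checks out.
Step 3: x = (45*42 + 18) mod 66 = 60 — checks out.
Step 4: x = (45*60 + 18) mod 66 = 12 — checks out.
Step 5: x = (45*12 + 18) mod 66 = 30 — same as recorded.
Step 6: x = (45*30 + 18) mod 66 = 48 — exactly as logged.
Step 7: x = (45*48 + 18) mod 66 = 0 — checks out.
Step 8: x = (45*0 + 18) mod 66 = 18 — the entry is off here.
So the first discrepancy is step 8, where the right value is x = 18.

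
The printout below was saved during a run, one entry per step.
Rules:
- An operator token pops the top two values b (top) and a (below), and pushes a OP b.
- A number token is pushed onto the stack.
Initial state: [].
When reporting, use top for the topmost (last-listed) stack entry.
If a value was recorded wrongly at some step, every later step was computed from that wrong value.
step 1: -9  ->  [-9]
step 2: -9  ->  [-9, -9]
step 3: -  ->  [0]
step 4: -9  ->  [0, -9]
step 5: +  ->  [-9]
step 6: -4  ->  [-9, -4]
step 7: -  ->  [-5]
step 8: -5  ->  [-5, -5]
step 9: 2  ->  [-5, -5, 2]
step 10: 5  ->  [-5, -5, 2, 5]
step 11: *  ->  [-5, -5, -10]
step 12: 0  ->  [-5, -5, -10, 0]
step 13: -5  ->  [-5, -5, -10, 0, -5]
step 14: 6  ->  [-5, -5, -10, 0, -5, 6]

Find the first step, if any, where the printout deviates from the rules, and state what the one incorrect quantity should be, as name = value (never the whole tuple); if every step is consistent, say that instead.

Step 1: push -9: top = -9 — in agreement.
Step 2: push -9: top = -9 — no discrepancy.
Step 3: -9 - -9 = 0 — verified.
Step 4: push -9: top = -9 — matches.
Step 5: 0 + -9 = -9 — same as recorded.
Step 6: push -4: top = -4 — exactly as logged.
Step 7: -9 - -4 = -5 — verified.
Step 8: push -5: top = -5 — verified.
Step 9: push 2: top = 2 — in agreement.
Step 10: push 5: top = 5 — exactly as logged.
Step 11: 2 * 5 = 10 — the entry is off here.
Step 11 is the first one off; corrected, top = 10.

step 11, top = 10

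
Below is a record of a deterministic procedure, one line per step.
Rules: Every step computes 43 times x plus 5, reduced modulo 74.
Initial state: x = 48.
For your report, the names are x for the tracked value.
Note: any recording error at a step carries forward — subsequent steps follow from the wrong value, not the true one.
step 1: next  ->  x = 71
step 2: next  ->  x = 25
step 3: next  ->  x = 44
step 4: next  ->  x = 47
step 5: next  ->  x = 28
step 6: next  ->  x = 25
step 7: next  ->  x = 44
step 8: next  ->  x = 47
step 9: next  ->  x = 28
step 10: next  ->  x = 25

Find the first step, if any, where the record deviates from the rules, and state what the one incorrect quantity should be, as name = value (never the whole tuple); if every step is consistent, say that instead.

Recomputing the run from the initial state:
step 1: x = 71
step 2: x = 24
step 3: x = 1
step 4: x = 48
step 5: x = 71
step 6: x = 24
step 7: x = 1
step 8: x = 48
step 9: x = 71
step 10: x = 24
The first disagreement with the record is at step 2, where the value should be x = 24.

step 2, x = 24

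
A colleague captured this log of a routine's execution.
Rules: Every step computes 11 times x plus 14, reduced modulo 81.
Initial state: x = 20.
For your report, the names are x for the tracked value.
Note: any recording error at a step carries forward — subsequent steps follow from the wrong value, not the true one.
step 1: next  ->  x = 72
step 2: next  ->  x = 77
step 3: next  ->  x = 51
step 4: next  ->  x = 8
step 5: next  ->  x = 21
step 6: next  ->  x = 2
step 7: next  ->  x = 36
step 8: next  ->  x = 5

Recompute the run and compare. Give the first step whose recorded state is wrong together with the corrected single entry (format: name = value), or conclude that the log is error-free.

no error

Step 1: x = (11*20 + 14) mod 81 = 72 — matches.
Step 2: x = (11*72 + 14) mod 81 = 77 — consistent with the log.
Step 3: x = (11*77 + 14) mod 81 = 51 — consistent with the log.
Step 4: x = (11*51 + 14) mod 81 = 8 — confirmed correct.
Step 5: x = (11*8 + 14) mod 81 = 21 — in agreement.
Step 6: x = (11*21 + 14) mod 81 = 2 — in agreement.
Step 7: x = (11*2 + 14) mod 81 = 36 — exactly as logged.
Step 8: x = (11*36 + 14) mod 81 = 5 — in agreement.
No step deviates from the rules.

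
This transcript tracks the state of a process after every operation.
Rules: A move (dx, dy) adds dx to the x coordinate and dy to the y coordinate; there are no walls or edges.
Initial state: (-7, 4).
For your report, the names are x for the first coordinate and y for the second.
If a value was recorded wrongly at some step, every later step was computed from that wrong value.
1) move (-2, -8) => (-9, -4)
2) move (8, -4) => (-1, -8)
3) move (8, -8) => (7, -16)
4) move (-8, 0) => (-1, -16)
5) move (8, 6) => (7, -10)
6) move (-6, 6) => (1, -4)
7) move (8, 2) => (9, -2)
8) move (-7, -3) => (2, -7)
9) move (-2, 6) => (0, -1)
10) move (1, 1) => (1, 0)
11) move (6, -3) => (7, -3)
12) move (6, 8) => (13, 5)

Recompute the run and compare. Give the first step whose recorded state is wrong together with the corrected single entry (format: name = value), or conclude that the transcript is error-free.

step 1: x = -7 + (-2) = -9, y = 4 + (-8) = -4 -> exactly as logged
step 2: x = -9 + (8) = -1, y = -4 + (-4) = -8 -> same as recorded
step 3: x = -1 + (8) = 7, y = -8 + (-8) = -16 -> checks out
step 4: x = 7 + (-8) = -1, y = -16 + (0) = -16 -> verified
step 5: x = -1 + (8) = 7, y = -16 + (6) = -10 -> in agreement
step 6: x = 7 + (-6) = 1, y = -10 + (6) = -4 -> checks out
step 7: x = 1 + (8) = 9, y = -4 + (2) = -2 -> exactly as logged
step 8: x = 9 + (-7) = 2, y = -2 + (-3) = -5 -> the transcript has a different value
That makes step 8 the first incorrect line — y = -5 is what it should show.

step 8, y = -5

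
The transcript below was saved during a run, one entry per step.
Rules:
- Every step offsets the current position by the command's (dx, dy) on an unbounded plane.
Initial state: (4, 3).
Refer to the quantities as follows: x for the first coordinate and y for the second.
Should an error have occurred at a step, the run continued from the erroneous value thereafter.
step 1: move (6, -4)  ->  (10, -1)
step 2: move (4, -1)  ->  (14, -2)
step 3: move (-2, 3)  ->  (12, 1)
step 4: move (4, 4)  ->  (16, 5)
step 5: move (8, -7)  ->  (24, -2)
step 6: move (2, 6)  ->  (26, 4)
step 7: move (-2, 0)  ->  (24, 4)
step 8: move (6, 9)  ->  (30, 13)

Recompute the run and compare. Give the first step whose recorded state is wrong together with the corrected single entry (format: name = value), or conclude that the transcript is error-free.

no error

step 1: x = 4 + (6) = 10, y = 3 + (-4) = -1 -> consistent with the transcript
step 2: x = 10 + (4) = 14, y = -1 + (-1) = -2 -> confirmed correct
step 3: x = 14 + (-2) = 12, y = -2 + (3) = 1 -> confirmed correct
step 4: x = 12 + (4) = 16, y = 1 + (4) = 5 -> no discrepancy
step 5: x = 16 + (8) = 24, y = 5 + (-7) = -2 -> agrees with the transcript
step 6: x = 24 + (2) = 26, y = -2 + (6) = 4 -> exactly as logged
step 7: x = 26 + (-2) = 24, y = 4 + (0) = 4 -> in agreement
step 8: x = 24 + (6) = 30, y = 4 + (9) = 13 -> matches
No step deviates from the rules.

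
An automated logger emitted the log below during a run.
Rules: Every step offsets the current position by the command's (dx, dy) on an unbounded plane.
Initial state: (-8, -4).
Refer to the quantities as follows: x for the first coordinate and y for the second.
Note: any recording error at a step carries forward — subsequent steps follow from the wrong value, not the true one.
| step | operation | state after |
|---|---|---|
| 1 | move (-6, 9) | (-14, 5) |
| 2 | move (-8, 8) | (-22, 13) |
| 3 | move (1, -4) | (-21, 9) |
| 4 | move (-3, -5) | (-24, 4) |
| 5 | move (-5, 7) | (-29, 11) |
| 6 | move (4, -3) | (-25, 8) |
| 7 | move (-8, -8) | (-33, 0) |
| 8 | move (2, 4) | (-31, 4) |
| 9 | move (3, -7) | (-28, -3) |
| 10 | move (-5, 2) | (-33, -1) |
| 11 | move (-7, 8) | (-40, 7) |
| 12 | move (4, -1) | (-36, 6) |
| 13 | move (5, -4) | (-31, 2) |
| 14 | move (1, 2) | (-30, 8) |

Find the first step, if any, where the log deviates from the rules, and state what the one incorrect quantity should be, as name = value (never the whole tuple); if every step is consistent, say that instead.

step 14, y = 4

Recomputing the run from the initial state:
step 1: x = -14, y = 5
step 2: x = -22, y = 13
step 3: x = -21, y = 9
step 4: x = -24, y = 4
step 5: x = -29, y = 11
step 6: x = -25, y = 8
step 7: x = -33, y = 0
step 8: x = -31, y = 4
step 9: x = -28, y = -3
step 10: x = -33, y = -1
step 11: x = -40, y = 7
step 12: x = -36, y = 6
step 13: x = -31, y = 2
step 14: x = -30, y = 4
The first disagreement with the log is at step 14, where the value should be y = 4.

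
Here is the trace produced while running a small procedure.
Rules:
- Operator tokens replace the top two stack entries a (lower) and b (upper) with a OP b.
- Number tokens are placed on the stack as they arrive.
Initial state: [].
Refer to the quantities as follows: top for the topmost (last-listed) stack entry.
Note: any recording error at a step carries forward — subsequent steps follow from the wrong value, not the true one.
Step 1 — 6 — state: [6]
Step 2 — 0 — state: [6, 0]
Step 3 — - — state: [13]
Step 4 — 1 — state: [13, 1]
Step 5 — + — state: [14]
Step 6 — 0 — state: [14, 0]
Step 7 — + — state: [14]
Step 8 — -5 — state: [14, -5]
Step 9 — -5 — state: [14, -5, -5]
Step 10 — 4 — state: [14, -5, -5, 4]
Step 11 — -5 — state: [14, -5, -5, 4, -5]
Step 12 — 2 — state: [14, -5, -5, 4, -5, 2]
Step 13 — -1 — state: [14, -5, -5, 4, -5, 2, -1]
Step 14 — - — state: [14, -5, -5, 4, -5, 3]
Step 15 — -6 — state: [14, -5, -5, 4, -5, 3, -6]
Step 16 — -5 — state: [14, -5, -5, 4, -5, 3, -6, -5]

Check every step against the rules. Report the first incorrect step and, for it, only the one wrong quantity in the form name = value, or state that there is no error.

step 3, top = 6

Recomputing the run from the initial state:
step 1: [6]
step 2: [6, 0]
step 3: [6]
step 4: [6, 1]
step 5: [7]
step 6: [7, 0]
step 7: [7]
step 8: [7, -5]
step 9: [7, -5, -5]
step 10: [7, -5, -5, 4]
step 11: [7, -5, -5, 4, -5]
step 12: [7, -5, -5, 4, -5, 2]
step 13: [7, -5, -5, 4, -5, 2, -1]
step 14: [7, -5, -5, 4, -5, 3]
step 15: [7, -5, -5, 4, -5, 3, -6]
step 16: [7, -5, -5, 4, -5, 3, -6, -5]
The first disagreement with the trace is at step 3, where the value should be top = 6.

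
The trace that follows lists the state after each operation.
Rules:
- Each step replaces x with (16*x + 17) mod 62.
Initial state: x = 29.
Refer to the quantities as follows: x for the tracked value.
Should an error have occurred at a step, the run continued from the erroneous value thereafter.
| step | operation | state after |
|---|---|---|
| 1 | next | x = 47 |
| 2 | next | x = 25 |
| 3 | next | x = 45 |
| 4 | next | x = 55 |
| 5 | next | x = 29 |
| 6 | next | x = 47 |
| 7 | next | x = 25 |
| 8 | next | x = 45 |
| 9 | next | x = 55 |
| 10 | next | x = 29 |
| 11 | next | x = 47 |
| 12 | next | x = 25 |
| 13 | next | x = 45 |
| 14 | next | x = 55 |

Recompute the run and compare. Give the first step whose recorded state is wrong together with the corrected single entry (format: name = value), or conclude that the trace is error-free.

Recomputing the run from the initial state:
step 1: x = 47
step 2: x = 25
step 3: x = 45
step 4: x = 55
step 5: x = 29
step 6: x = 47
step 7: x = 25
step 8: x = 45
step 9: x = 55
step 10: x = 29
step 11: x = 47
step 12: x = 25
step 13: x = 45
step 14: x = 55
This matches the trace at every step.

no error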